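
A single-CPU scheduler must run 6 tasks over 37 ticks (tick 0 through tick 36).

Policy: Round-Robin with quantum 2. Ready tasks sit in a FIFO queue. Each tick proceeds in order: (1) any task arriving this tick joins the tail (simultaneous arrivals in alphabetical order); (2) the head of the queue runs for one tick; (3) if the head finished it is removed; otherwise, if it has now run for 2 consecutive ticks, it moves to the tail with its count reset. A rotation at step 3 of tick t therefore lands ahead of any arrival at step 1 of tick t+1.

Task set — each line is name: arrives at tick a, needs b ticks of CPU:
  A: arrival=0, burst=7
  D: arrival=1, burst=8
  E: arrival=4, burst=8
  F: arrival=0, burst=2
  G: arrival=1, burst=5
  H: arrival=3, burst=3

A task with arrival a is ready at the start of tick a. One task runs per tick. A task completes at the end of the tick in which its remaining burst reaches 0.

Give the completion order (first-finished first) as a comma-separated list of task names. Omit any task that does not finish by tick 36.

completion order = F, H, G, A, D, E

t=0: queue=[A,F] q_used=0 → run A
t=1: queue=[A,F,D,G] q_used=1 → run A
t=2: queue=[F,D,G,A] q_used=0 → run F
t=3: queue=[F,D,G,A,H] q_used=1 → run F
t=4: queue=[D,G,A,H,E] q_used=0 → run D
t=5: queue=[D,G,A,H,E] q_used=1 → run D
t=6: queue=[G,A,H,E,D] q_used=0 → run G
t=7: queue=[G,A,H,E,D] q_used=1 → run G
t=8: queue=[A,H,E,D,G] q_used=0 → run A
t=9: queue=[A,H,E,D,G] q_used=1 → run A
t=10: queue=[H,E,D,G,A] q_used=0 → run H
t=11: queue=[H,E,D,G,A] q_used=1 → run H
t=12: queue=[E,D,G,A,H] q_used=0 → run E
t=13: queue=[E,D,G,A,H] q_used=1 → run E
t=14: queue=[D,G,A,H,E] q_used=0 → run D
t=15: queue=[D,G,A,H,E] q_used=1 → run D
t=16: queue=[G,A,H,E,D] q_used=0 → run G
t=17: queue=[G,A,H,E,D] q_used=1 → run G
t=18: queue=[A,H,E,D,G] q_used=0 → run A
t=19: queue=[A,H,E,D,G] q_used=1 → run A
t=20: queue=[H,E,D,G,A] q_used=0 → run H
t=21: queue=[E,D,G,A] q_used=0 → run E
t=22: queue=[E,D,G,A] q_used=1 → run E
t=23: queue=[D,G,A,E] q_used=0 → run D
t=24: queue=[D,G,A,E] q_used=1 → run D
t=25: queue=[G,A,E,D] q_used=0 → run G
t=26: queue=[A,E,D] q_used=0 → run A
t=27: queue=[E,D] q_used=0 → run E
t=28: queue=[E,D] q_used=1 → run E
t=29: queue=[D,E] q_used=0 → run D
t=30: queue=[D,E] q_used=1 → run D
t=31: queue=[E] q_used=0 → run E
t=32: queue=[E] q_used=1 → run E
t=33: (idle)
t=34: (idle)
t=35: (idle)
t=36: (idle)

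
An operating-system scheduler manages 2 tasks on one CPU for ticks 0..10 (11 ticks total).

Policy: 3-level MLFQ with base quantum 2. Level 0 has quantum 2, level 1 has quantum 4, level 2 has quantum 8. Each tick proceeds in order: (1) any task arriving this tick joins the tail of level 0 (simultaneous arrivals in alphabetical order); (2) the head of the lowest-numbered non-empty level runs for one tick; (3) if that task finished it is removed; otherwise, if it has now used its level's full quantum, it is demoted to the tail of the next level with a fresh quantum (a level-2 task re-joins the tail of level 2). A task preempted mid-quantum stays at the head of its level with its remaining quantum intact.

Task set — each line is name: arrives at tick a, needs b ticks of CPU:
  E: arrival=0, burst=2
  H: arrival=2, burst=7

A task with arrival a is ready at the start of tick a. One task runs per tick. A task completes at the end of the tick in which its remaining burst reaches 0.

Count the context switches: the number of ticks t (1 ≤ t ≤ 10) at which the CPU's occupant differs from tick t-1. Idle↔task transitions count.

t=0: L0/L1/L2 = E/-/- → run E
t=1: L0/L1/L2 = E/-/- → run E
t=2: L0/L1/L2 = H/-/- → run H
t=3: L0/L1/L2 = H/-/- → run H
t=4: L0/L1/L2 = -/H/- → run H
t=5: L0/L1/L2 = -/H/- → run H
t=6: L0/L1/L2 = -/H/- → run H
t=7: L0/L1/L2 = -/H/- → run H
t=8: L0/L1/L2 = -/-/H → run H
t=9: (idle)
t=10: (idle)

context switches = 2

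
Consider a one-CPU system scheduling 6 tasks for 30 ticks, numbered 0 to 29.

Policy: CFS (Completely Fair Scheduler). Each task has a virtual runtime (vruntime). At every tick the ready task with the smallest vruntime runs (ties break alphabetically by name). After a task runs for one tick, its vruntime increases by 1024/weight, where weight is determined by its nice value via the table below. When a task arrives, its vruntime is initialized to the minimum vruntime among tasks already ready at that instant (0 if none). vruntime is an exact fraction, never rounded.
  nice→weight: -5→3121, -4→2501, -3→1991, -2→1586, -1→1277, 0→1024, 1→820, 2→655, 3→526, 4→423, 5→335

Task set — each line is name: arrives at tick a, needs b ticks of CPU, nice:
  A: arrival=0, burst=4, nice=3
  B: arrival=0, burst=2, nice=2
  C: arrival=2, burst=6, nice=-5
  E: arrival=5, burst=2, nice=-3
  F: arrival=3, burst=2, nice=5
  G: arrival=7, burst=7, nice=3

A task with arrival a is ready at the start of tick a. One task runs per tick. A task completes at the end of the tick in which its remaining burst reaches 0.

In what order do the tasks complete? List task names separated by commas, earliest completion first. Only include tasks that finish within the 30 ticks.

t=0: vr[A=0 B=0] → run A
t=1: vr[A=512/263 B=0] → run B
t=2: vr[A=512/263 B=1024/655 C=1024/655] → run B
t=3: vr[A=512/263 C=1024/655 F=1024/655] → run C
t=4: vr[A=512/263 C=3866624/2044255 F=1024/655] → run F
t=5: vr[A=512/263 C=3866624/2044255 E=3866624/2044255 F=202752/43885] → run C
t=6: vr[A=512/263 C=4537344/2044255 E=3866624/2044255 F=202752/43885] → run E
t=7: vr[A=512/263 C=4537344/2044255 E=9791765504/4070111705 F=202752/43885 G=512/263] → run A
t=8: vr[A=1024/263 C=4537344/2044255 E=9791765504/4070111705 F=202752/43885 G=512/263] → run G
t=9: vr[A=1024/263 C=4537344/2044255 E=9791765504/4070111705 F=202752/43885 G=1024/263] → run C
t=10: vr[A=1024/263 C=5208064/2044255 E=9791765504/4070111705 F=202752/43885 G=1024/263] → run E
t=11: vr[A=1024/263 C=5208064/2044255 F=202752/43885 G=1024/263] → run C
t=12: vr[A=1024/263 C=5878784/2044255 F=202752/43885 G=1024/263] → run C
t=13: vr[A=1024/263 C=6549504/2044255 F=202752/43885 G=1024/263] → run C
t=14: vr[A=1024/263 F=202752/43885 G=1024/263] → run A
t=15: vr[A=1536/263 F=202752/43885 G=1024/263] → run G
t=16: vr[A=1536/263 F=202752/43885 G=1536/263] → run F
t=17: vr[A=1536/263 G=1536/263] → run A
t=18: vr[G=1536/263] → run G
t=19: vr[G=2048/263] → run G
t=20: vr[G=2560/263] → run G
t=21: vr[G=3072/263] → run G
t=22: vr[G=3584/263] → run G
t=23: (idle)
t=24: (idle)
t=25: (idle)
t=26: (idle)
t=27: (idle)
t=28: (idle)
t=29: (idle)

completion order = B, E, C, F, A, G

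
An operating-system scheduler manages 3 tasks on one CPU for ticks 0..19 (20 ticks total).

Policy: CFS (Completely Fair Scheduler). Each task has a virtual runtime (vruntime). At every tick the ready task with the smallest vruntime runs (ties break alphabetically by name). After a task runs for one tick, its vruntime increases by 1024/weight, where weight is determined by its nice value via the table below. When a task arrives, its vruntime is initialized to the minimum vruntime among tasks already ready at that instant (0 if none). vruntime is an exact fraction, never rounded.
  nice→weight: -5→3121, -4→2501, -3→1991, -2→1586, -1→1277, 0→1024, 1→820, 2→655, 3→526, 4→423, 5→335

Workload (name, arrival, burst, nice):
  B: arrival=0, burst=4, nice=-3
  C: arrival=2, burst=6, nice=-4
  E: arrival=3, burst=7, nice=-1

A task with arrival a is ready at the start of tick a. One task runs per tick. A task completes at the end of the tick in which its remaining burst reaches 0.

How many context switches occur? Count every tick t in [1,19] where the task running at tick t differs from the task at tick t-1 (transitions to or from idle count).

context switches = 10

t=0: vr[B=0] → run B
t=1: vr[B=1024/1991] → run B
t=2: vr[B=2048/1991 C=2048/1991] → run B
t=3: vr[B=3072/1991 C=2048/1991 E=2048/1991] → run C
t=4: vr[B=3072/1991 C=7160832/4979491 E=2048/1991] → run E
t=5: vr[B=3072/1991 C=7160832/4979491 E=4654080/2542507] → run C
t=6: vr[B=3072/1991 C=9199616/4979491 E=4654080/2542507] → run B
t=7: vr[C=9199616/4979491 E=4654080/2542507] → run E
t=8: vr[C=9199616/4979491 E=6692864/2542507] → run C
t=9: vr[C=11238400/4979491 E=6692864/2542507] → run C
t=10: vr[C=13277184/4979491 E=6692864/2542507] → run E
t=11: vr[C=13277184/4979491 E=8731648/2542507] → run C
t=12: vr[C=15315968/4979491 E=8731648/2542507] → run C
t=13: vr[E=8731648/2542507] → run E
t=14: vr[E=10770432/2542507] → run E
t=15: vr[E=12809216/2542507] → run E
t=16: vr[E=14848000/2542507] → run E
t=17: (idle)
t=18: (idle)
t=19: (idle)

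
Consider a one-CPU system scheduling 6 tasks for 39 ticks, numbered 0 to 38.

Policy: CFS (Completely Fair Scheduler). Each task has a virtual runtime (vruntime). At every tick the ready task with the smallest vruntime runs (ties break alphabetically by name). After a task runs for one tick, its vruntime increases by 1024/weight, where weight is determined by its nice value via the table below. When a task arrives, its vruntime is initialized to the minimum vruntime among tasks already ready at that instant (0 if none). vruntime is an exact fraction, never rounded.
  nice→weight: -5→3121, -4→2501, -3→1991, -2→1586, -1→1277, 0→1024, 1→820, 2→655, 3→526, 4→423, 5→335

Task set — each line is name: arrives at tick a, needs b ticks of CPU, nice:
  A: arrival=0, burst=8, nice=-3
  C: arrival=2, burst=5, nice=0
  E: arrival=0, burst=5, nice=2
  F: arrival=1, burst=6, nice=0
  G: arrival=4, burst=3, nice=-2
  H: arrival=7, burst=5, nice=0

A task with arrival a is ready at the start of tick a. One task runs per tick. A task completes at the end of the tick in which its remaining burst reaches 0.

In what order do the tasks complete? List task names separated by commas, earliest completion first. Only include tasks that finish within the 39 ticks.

t=0: vr[A=0 E=0] → run A
t=1: vr[A=1024/1991 E=0 F=0] → run E
t=2: vr[A=1024/1991 C=0 E=1024/655 F=0] → run C
t=3: vr[A=1024/1991 C=1 E=1024/655 F=0] → run F
t=4: vr[A=1024/1991 C=1 E=1024/655 F=1 G=1024/1991] → run A
t=5: vr[A=2048/1991 C=1 E=1024/655 F=1 G=1024/1991] → run G
t=6: vr[A=2048/1991 C=1 E=1024/655 F=1 G=1831424/1578863] → run C
t=7: vr[A=2048/1991 C=2 E=1024/655 F=1 G=1831424/1578863 H=1] → run F
t=8: vr[A=2048/1991 C=2 E=1024/655 F=2 G=1831424/1578863 H=1] → run H
t=9: vr[A=2048/1991 C=2 E=1024/655 F=2 G=1831424/1578863 H=2] → run A
t=10: vr[A=3072/1991 C=2 E=1024/655 F=2 G=1831424/1578863 H=2] → run G
t=11: vr[A=3072/1991 C=2 E=1024/655 F=2 G=2850816/1578863 H=2] → run A
t=12: vr[A=4096/1991 C=2 E=1024/655 F=2 G=2850816/1578863 H=2] → run E
t=13: vr[A=4096/1991 C=2 E=2048/655 F=2 G=2850816/1578863 H=2] → run G
t=14: vr[A=4096/1991 C=2 E=2048/655 F=2 H=2] → run C
t=15: vr[A=4096/1991 C=3 E=2048/655 F=2 H=2] → run F
t=16: vr[A=4096/1991 C=3 E=2048/655 F=3 H=2] → run H
t=17: vr[A=4096/1991 C=3 E=2048/655 F=3 H=3] → run A
t=18: vr[A=5120/1991 C=3 E=2048/655 F=3 H=3] → run A
t=19: vr[A=6144/1991 C=3 E=2048/655 F=3 H=3] → run C
t=20: vr[A=6144/1991 C=4 E=2048/655 F=3 H=3] → run F
t=21: vr[A=6144/1991 C=4 E=2048/655 F=4 H=3] → run H
t=22: vr[A=6144/1991 C=4 E=2048/655 F=4 H=4] → run A
t=23: vr[A=7168/1991 C=4 E=2048/655 F=4 H=4] → run E
t=24: vr[A=7168/1991 C=4 E=3072/655 F=4 H=4] → run A
t=25: vr[C=4 E=3072/655 F=4 H=4] → run C
t=26: vr[E=3072/655 F=4 H=4] → run F
t=27: vr[E=3072/655 F=5 H=4] → run H
t=28: vr[E=3072/655 F=5 H=5] → run E
t=29: vr[E=4096/655 F=5 H=5] → run F
t=30: vr[E=4096/655 H=5] → run H
t=31: vr[E=4096/655] → run E
t=32: (idle)
t=33: (idle)
t=34: (idle)
t=35: (idle)
t=36: (idle)
t=37: (idle)
t=38: (idle)

completion order = G, A, C, F, H, E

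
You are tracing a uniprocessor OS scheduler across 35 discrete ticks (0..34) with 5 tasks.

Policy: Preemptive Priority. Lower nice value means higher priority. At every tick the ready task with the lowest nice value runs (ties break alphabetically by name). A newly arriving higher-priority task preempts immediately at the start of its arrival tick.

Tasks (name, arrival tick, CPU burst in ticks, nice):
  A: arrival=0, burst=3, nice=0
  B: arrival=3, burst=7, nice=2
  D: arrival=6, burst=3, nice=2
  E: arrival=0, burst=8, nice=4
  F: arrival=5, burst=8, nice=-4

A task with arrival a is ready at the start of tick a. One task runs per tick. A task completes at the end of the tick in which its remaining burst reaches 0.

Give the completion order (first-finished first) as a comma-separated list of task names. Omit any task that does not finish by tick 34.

t=0: ready={A,E} → run A
t=1: ready={A,E} → run A
t=2: ready={A,E} → run A
t=3: ready={B,E} → run B
t=4: ready={B,E} → run B
t=5: ready={B,E,F} → run F
t=6: ready={B,D,E,F} → run F
t=7: ready={B,D,E,F} → run F
t=8: ready={B,D,E,F} → run F
t=9: ready={B,D,E,F} → run F
t=10: ready={B,D,E,F} → run F
t=11: ready={B,D,E,F} → run F
t=12: ready={B,D,E,F} → run F
t=13: ready={B,D,E} → run B
t=14: ready={B,D,E} → run B
t=15: ready={B,D,E} → run B
t=16: ready={B,D,E} → run B
t=17: ready={B,D,E} → run B
t=18: ready={D,E} → run D
t=19: ready={D,E} → run D
t=20: ready={D,E} → run D
t=21: ready={E} → run E
t=22: ready={E} → run E
t=23: ready={E} → run E
t=24: ready={E} → run E
t=25: ready={E} → run E
t=26: ready={E} → run E
t=27: ready={E} → run E
t=28: ready={E} → run E
t=29: (idle)
t=30: (idle)
t=31: (idle)
t=32: (idle)
t=33: (idle)
t=34: (idle)

completion order = A, F, B, D, E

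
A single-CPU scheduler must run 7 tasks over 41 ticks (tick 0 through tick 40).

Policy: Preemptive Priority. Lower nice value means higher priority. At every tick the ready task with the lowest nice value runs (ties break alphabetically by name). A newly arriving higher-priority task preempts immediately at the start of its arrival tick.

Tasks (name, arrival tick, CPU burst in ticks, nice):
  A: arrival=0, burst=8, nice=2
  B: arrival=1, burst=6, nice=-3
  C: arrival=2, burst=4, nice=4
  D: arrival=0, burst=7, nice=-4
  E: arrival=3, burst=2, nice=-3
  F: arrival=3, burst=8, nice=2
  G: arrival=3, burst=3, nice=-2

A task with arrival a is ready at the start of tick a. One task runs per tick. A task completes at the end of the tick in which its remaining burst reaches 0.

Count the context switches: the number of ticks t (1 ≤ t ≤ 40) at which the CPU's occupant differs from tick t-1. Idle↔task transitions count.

context switches = 7

t=0: ready={A,D} → run D
t=1: ready={A,B,D} → run D
t=2: ready={A,B,C,D} → run D
t=3: ready={A,B,C,D,E,F,G} → run D
t=4: ready={A,B,C,D,E,F,G} → run D
t=5: ready={A,B,C,D,E,F,G} → run D
t=6: ready={A,B,C,D,E,F,G} → run D
t=7: ready={A,B,C,E,F,G} → run B
t=8: ready={A,B,C,E,F,G} → run B
t=9: ready={A,B,C,E,F,G} → run B
t=10: ready={A,B,C,E,F,G} → run B
t=11: ready={A,B,C,E,F,G} → run B
t=12: ready={A,B,C,E,F,G} → run B
t=13: ready={A,C,E,F,G} → run E
t=14: ready={A,C,E,F,G} → run E
t=15: ready={A,C,F,G} → run G
t=16: ready={A,C,F,G} → run G
t=17: ready={A,C,F,G} → run G
t=18: ready={A,C,F} → run A
t=19: ready={A,C,F} → run A
t=20: ready={A,C,F} → run A
t=21: ready={A,C,F} → run A
t=22: ready={A,C,F} → run A
t=23: ready={A,C,F} → run A
t=24: ready={A,C,F} → run A
t=25: ready={A,C,F} → run A
t=26: ready={C,F} → run F
t=27: ready={C,F} → run F
t=28: ready={C,F} → run F
t=29: ready={C,F} → run F
t=30: ready={C,F} → run F
t=31: ready={C,F} → run F
t=32: ready={C,F} → run F
t=33: ready={C,F} → run F
t=34: ready={C} → run C
t=35: ready={C} → run C
t=36: ready={C} → run C
t=37: ready={C} → run C
t=38: (idle)
t=39: (idle)
t=40: (idle)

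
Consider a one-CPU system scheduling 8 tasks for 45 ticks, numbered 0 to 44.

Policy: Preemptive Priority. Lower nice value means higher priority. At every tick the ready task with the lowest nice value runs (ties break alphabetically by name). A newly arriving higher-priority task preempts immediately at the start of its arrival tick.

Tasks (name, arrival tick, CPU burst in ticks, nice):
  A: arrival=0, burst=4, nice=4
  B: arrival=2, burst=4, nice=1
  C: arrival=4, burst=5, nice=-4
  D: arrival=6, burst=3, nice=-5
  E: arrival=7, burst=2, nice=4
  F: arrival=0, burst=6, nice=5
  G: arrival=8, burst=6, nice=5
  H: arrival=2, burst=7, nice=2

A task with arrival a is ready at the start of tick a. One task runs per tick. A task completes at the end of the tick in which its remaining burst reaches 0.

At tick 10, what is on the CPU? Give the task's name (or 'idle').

t=0: ready={A,F} → run A
t=1: ready={A,F} → run A
t=2: ready={A,B,F,H} → run B
t=3: ready={A,B,F,H} → run B
t=4: ready={A,B,C,F,H} → run C
t=5: ready={A,B,C,F,H} → run C
t=6: ready={A,B,C,D,F,H} → run D
t=7: ready={A,B,C,D,E,F,H} → run D
t=8: ready={A,B,C,D,E,F,G,H} → run D
t=9: ready={A,B,C,E,F,G,H} → run C
t=10: ready={A,B,C,E,F,G,H} → run C
t=11: ready={A,B,C,E,F,G,H} → run C
t=12: ready={A,B,E,F,G,H} → run B
t=13: ready={A,B,E,F,G,H} → run B
t=14: ready={A,E,F,G,H} → run H
t=15: ready={A,E,F,G,H} → run H
t=16: ready={A,E,F,G,H} → run H
t=17: ready={A,E,F,G,H} → run H
t=18: ready={A,E,F,G,H} → run H
t=19: ready={A,E,F,G,H} → run H
t=20: ready={A,E,F,G,H} → run H
t=21: ready={A,E,F,G} → run A
t=22: ready={A,E,F,G} → run A
t=23: ready={E,F,G} → run E
t=24: ready={E,F,G} → run E
t=25: ready={F,G} → run F
t=26: ready={F,G} → run F
t=27: ready={F,G} → run F
t=28: ready={F,G} → run F
t=29: ready={F,G} → run F
t=30: ready={F,G} → run F
t=31: ready={G} → run G
t=32: ready={G} → run G
t=33: ready={G} → run G
t=34: ready={G} → run G
t=35: ready={G} → run G
t=36: ready={G} → run G
t=37: (idle)
t=38: (idle)
t=39: (idle)
t=40: (idle)
t=41: (idle)
t=42: (idle)
t=43: (idle)
t=44: (idle)

running at tick 10 = C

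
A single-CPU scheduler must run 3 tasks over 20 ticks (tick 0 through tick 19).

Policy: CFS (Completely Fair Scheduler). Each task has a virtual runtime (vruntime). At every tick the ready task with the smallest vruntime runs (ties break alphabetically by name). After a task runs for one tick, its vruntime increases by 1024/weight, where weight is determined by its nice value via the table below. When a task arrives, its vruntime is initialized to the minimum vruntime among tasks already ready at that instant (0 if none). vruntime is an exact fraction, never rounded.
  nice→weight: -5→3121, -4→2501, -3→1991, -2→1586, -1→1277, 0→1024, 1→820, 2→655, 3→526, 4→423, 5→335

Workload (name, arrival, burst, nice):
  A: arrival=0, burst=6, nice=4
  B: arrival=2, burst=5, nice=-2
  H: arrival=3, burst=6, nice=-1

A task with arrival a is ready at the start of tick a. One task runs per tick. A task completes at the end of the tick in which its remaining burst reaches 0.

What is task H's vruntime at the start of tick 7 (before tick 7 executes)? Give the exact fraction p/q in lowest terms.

vruntime(H, start of tick 7) = 3481600/540171

t=0: vr[A=0] → run A
t=1: vr[A=1024/423] → run A
t=2: vr[A=2048/423 B=2048/423] → run A
t=3: vr[A=1024/141 B=2048/423 H=2048/423] → run B
t=4: vr[A=1024/141 B=1840640/335439 H=2048/423] → run H
t=5: vr[A=1024/141 B=1840640/335439 H=3048448/540171] → run B
t=6: vr[A=1024/141 B=2057216/335439 H=3048448/540171] → run H
t=7: vr[A=1024/141 B=2057216/335439 H=3481600/540171] → run B
t=8: vr[A=1024/141 B=2273792/335439 H=3481600/540171] → run H
t=9: vr[A=1024/141 B=2273792/335439 H=3914752/540171] → run B
t=10: vr[A=1024/141 B=2490368/335439 H=3914752/540171] → run H
t=11: vr[A=1024/141 B=2490368/335439 H=4347904/540171] → run A
t=12: vr[A=4096/423 B=2490368/335439 H=4347904/540171] → run B
t=13: vr[A=4096/423 H=4347904/540171] → run H
t=14: vr[A=4096/423 H=4781056/540171] → run H
t=15: vr[A=4096/423] → run A
t=16: vr[A=5120/423] → run A
t=17: (idle)
t=18: (idle)
t=19: (idle)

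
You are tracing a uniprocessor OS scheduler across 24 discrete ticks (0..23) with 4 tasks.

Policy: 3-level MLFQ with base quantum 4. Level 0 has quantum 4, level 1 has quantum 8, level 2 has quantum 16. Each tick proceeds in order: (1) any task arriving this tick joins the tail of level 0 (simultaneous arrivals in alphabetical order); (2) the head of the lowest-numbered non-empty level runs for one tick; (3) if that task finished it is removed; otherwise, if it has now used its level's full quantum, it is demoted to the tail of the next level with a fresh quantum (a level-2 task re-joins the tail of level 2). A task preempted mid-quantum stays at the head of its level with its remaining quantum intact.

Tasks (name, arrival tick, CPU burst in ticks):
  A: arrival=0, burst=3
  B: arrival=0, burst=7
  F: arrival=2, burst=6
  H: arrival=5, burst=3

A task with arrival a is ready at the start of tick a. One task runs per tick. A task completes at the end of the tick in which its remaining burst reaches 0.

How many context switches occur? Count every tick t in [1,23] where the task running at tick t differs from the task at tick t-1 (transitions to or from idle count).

t=0: L0/L1/L2 = AB/-/- → run A
t=1: L0/L1/L2 = AB/-/- → run A
t=2: L0/L1/L2 = ABF/-/- → run A
t=3: L0/L1/L2 = BF/-/- → run B
t=4: L0/L1/L2 = BF/-/- → run B
t=5: L0/L1/L2 = BFH/-/- → run B
t=6: L0/L1/L2 = BFH/-/- → run B
t=7: L0/L1/L2 = FH/B/- → run F
t=8: L0/L1/L2 = FH/B/- → run F
t=9: L0/L1/L2 = FH/B/- → run F
t=10: L0/L1/L2 = FH/B/- → run F
t=11: L0/L1/L2 = H/BF/- → run H
t=12: L0/L1/L2 = H/BF/- → run H
t=13: L0/L1/L2 = H/BF/- → run H
t=14: L0/L1/L2 = -/BF/- → run B
t=15: L0/L1/L2 = -/BF/- → run B
t=16: L0/L1/L2 = -/BF/- → run B
t=17: L0/L1/L2 = -/F/- → run F
t=18: L0/L1/L2 = -/F/- → run F
t=19: (idle)
t=20: (idle)
t=21: (idle)
t=22: (idle)
t=23: (idle)

context switches = 6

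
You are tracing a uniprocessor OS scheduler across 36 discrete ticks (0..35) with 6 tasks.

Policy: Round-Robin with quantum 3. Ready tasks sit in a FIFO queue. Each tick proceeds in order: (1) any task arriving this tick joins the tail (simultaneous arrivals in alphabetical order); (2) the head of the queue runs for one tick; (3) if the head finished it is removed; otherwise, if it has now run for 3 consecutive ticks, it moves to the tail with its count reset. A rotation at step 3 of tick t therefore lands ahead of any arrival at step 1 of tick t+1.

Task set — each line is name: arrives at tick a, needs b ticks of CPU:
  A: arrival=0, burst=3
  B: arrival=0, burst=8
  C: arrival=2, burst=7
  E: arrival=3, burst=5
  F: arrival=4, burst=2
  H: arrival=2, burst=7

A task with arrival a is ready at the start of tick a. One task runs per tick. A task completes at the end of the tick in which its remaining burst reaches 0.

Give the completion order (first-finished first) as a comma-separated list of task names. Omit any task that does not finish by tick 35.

completion order = A, F, E, B, C, H

t=0: queue=[A,B] q_used=0 → run A
t=1: queue=[A,B] q_used=1 → run A
t=2: queue=[A,B,C,H] q_used=2 → run A
t=3: queue=[B,C,H,E] q_used=0 → run B
t=4: queue=[B,C,H,E,F] q_used=1 → run B
t=5: queue=[B,C,H,E,F] q_used=2 → run B
t=6: queue=[C,H,E,F,B] q_used=0 → run C
t=7: queue=[C,H,E,F,B] q_used=1 → run C
t=8: queue=[C,H,E,F,B] q_used=2 → run C
t=9: queue=[H,E,F,B,C] q_used=0 → run H
t=10: queue=[H,E,F,B,C] q_used=1 → run H
t=11: queue=[H,E,F,B,C] q_used=2 → run H
t=12: queue=[E,F,B,C,H] q_used=0 → run E
t=13: queue=[E,F,B,C,H] q_used=1 → run E
t=14: queue=[E,F,B,C,H] q_used=2 → run E
t=15: queue=[F,B,C,H,E] q_used=0 → run F
t=16: queue=[F,B,C,H,E] q_used=1 → run F
t=17: queue=[B,C,H,E] q_used=0 → run B
t=18: queue=[B,C,H,E] q_used=1 → run B
t=19: queue=[B,C,H,E] q_used=2 → run B
t=20: queue=[C,H,E,B] q_used=0 → run C
t=21: queue=[C,H,E,B] q_used=1 → run C
t=22: queue=[C,H,E,B] q_used=2 → run C
t=23: queue=[H,E,B,C] q_used=0 → run H
t=24: queue=[H,E,B,C] q_used=1 → run H
t=25: queue=[H,E,B,C] q_used=2 → run H
t=26: queue=[E,B,C,H] q_used=0 → run E
t=27: queue=[E,B,C,H] q_used=1 → run E
t=28: queue=[B,C,H] q_used=0 → run B
t=29: queue=[B,C,H] q_used=1 → run B
t=30: queue=[C,H] q_used=0 → run C
t=31: queue=[H] q_used=0 → run H
t=32: (idle)
t=33: (idle)
t=34: (idle)
t=35: (idle)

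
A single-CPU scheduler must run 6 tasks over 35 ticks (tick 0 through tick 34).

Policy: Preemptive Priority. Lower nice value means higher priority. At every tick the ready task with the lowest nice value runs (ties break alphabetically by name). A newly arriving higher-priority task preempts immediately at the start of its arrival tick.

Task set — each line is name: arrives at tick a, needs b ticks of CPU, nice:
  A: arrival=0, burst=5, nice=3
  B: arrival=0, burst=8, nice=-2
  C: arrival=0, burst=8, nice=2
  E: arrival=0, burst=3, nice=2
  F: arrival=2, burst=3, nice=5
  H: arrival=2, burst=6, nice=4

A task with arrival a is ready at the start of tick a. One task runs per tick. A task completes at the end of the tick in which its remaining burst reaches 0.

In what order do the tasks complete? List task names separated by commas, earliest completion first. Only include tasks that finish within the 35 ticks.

t=0: ready={A,B,C,E} → run B
t=1: ready={A,B,C,E} → run B
t=2: ready={A,B,C,E,F,H} → run B
t=3: ready={A,B,C,E,F,H} → run B
t=4: ready={A,B,C,E,F,H} → run B
t=5: ready={A,B,C,E,F,H} → run B
t=6: ready={A,B,C,E,F,H} → run B
t=7: ready={A,B,C,E,F,H} → run B
t=8: ready={A,C,E,F,H} → run C
t=9: ready={A,C,E,F,H} → run C
t=10: ready={A,C,E,F,H} → run C
t=11: ready={A,C,E,F,H} → run C
t=12: ready={A,C,E,F,H} → run C
t=13: ready={A,C,E,F,H} → run C
t=14: ready={A,C,E,F,H} → run C
t=15: ready={A,C,E,F,H} → run C
t=16: ready={A,E,F,H} → run E
t=17: ready={A,E,F,H} → run E
t=18: ready={A,E,F,H} → run E
t=19: ready={A,F,H} → run A
t=20: ready={A,F,H} → run A
t=21: ready={A,F,H} → run A
t=22: ready={A,F,H} → run A
t=23: ready={A,F,H} → run A
t=24: ready={F,H} → run H
t=25: ready={F,H} → run H
t=26: ready={F,H} → run H
t=27: ready={F,H} → run H
t=28: ready={F,H} → run H
t=29: ready={F,H} → run H
t=30: ready={F} → run F
t=31: ready={F} → run F
t=32: ready={F} → run F
t=33: (idle)
t=34: (idle)

completion order = B, C, E, A, H, F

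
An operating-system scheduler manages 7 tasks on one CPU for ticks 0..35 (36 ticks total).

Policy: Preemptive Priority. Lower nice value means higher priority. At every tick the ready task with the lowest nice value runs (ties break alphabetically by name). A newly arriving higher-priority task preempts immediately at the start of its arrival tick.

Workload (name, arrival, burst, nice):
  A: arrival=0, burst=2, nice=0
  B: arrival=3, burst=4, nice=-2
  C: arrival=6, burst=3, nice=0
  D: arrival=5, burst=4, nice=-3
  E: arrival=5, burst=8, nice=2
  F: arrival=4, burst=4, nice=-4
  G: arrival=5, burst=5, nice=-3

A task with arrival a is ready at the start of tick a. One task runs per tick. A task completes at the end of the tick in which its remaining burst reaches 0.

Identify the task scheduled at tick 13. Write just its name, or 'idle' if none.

t=0: ready={A} → run A
t=1: ready={A} → run A
t=2: (idle)
t=3: ready={B} → run B
t=4: ready={B,F} → run F
t=5: ready={B,D,E,F,G} → run F
t=6: ready={B,C,D,E,F,G} → run F
t=7: ready={B,C,D,E,F,G} → run F
t=8: ready={B,C,D,E,G} → run D
t=9: ready={B,C,D,E,G} → run D
t=10: ready={B,C,D,E,G} → run D
t=11: ready={B,C,D,E,G} → run D
t=12: ready={B,C,E,G} → run G
t=13: ready={B,C,E,G} → run G
t=14: ready={B,C,E,G} → run G
t=15: ready={B,C,E,G} → run G
t=16: ready={B,C,E,G} → run G
t=17: ready={B,C,E} → run B
t=18: ready={B,C,E} → run B
t=19: ready={B,C,E} → run B
t=20: ready={C,E} → run C
t=21: ready={C,E} → run C
t=22: ready={C,E} → run C
t=23: ready={E} → run E
t=24: ready={E} → run E
t=25: ready={E} → run E
t=26: ready={E} → run E
t=27: ready={E} → run E
t=28: ready={E} → run E
t=29: ready={E} → run E
t=30: ready={E} → run E
t=31: (idle)
t=32: (idle)
t=33: (idle)
t=34: (idle)
t=35: (idle)

running at tick 13 = G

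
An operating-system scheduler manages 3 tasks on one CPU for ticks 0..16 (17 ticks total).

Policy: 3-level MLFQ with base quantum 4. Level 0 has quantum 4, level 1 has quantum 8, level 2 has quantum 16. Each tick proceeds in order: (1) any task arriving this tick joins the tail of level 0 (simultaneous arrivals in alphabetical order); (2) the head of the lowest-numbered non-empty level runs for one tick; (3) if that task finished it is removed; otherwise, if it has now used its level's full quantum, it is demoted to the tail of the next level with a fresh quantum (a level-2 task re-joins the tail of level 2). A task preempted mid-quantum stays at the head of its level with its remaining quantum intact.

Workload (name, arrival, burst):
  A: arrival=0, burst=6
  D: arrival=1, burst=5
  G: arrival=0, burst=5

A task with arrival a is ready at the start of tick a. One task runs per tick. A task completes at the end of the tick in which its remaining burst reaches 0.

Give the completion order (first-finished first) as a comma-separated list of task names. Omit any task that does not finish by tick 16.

completion order = A, G, D

t=0: L0/L1/L2 = AG/-/- → run A
t=1: L0/L1/L2 = AGD/-/- → run A
t=2: L0/L1/L2 = AGD/-/- → run A
t=3: L0/L1/L2 = AGD/-/- → run A
t=4: L0/L1/L2 = GD/A/- → run G
t=5: L0/L1/L2 = GD/A/- → run G
t=6: L0/L1/L2 = GD/A/- → run G
t=7: L0/L1/L2 = GD/A/- → run G
t=8: L0/L1/L2 = D/AG/- → run D
t=9: L0/L1/L2 = D/AG/- → run D
t=10: L0/L1/L2 = D/AG/- → run D
t=11: L0/L1/L2 = D/AG/- → run D
t=12: L0/L1/L2 = -/AGD/- → run A
t=13: L0/L1/L2 = -/AGD/- → run A
t=14: L0/L1/L2 = -/GD/- → run G
t=15: L0/L1/L2 = -/D/- → run D
t=16: (idle)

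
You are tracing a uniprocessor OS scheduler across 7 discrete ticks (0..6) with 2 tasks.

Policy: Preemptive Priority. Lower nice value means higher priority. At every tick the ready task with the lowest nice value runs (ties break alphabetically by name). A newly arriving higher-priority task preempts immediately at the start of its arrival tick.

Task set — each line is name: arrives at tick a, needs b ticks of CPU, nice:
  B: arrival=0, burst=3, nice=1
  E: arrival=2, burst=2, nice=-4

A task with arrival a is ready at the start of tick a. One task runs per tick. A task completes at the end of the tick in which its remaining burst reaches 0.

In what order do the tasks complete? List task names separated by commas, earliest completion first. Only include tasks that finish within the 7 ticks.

t=0: ready={B} → run B
t=1: ready={B} → run B
t=2: ready={B,E} → run E
t=3: ready={B,E} → run E
t=4: ready={B} → run B
t=5: (idle)
t=6: (idle)

completion order = E, B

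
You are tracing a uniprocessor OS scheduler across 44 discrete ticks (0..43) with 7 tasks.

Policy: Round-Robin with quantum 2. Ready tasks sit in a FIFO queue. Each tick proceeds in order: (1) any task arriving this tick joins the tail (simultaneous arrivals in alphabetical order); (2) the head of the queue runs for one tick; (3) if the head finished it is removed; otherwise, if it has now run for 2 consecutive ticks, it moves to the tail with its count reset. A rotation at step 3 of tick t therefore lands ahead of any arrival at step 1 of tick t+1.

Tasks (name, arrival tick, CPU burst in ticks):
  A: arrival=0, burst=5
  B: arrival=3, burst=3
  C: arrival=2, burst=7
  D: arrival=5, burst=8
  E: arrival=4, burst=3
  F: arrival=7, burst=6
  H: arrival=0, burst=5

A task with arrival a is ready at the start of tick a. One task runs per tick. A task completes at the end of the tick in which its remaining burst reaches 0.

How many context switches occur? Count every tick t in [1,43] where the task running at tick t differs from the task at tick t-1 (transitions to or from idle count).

t=0: queue=[A,H] q_used=0 → run A
t=1: queue=[A,H] q_used=1 → run A
t=2: queue=[H,A,C] q_used=0 → run H
t=3: queue=[H,A,C,B] q_used=1 → run H
t=4: queue=[A,C,B,H,E] q_used=0 → run A
t=5: queue=[A,C,B,H,E,D] q_used=1 → run A
t=6: queue=[C,B,H,E,D,A] q_used=0 → run C
t=7: queue=[C,B,H,E,D,A,F] q_used=1 → run C
t=8: queue=[B,H,E,D,A,F,C] q_used=0 → run B
t=9: queue=[B,H,E,D,A,F,C] q_used=1 → run B
t=10: queue=[H,E,D,A,F,C,B] q_used=0 → run H
t=11: queue=[H,E,D,A,F,C,B] q_used=1 → run H
t=12: queue=[E,D,A,F,C,B,H] q_used=0 → run E
t=13: queue=[E,D,A,F,C,B,H] q_used=1 → run E
t=14: queue=[D,A,F,C,B,H,E] q_used=0 → run D
t=15: queue=[D,A,F,C,B,H,E] q_used=1 → run D
t=16: queue=[A,F,C,B,H,E,D] q_used=0 → run A
t=17: queue=[F,C,B,H,E,D] q_used=0 → run F
t=18: queue=[F,C,B,H,E,D] q_used=1 → run F
t=19: queue=[C,B,H,E,D,F] q_used=0 → run C
t=20: queue=[C,B,H,E,D,F] q_used=1 → run C
t=21: queue=[B,H,E,D,F,C] q_used=0 → run B
t=22: queue=[H,E,D,F,C] q_used=0 → run H
t=23: queue=[E,D,F,C] q_used=0 → run E
t=24: queue=[D,F,C] q_used=0 → run D
t=25: queue=[D,F,C] q_used=1 → run D
t=26: queue=[F,C,D] q_used=0 → run F
t=27: queue=[F,C,D] q_used=1 → run F
t=28: queue=[C,D,F] q_used=0 → run C
t=29: queue=[C,D,F] q_used=1 → run C
t=30: queue=[D,F,C] q_used=0 → run D
t=31: queue=[D,F,C] q_used=1 → run D
t=32: queue=[F,C,D] q_used=0 → run F
t=33: queue=[F,C,D] q_used=1 → run F
t=34: queue=[C,D] q_used=0 → run C
t=35: queue=[D] q_used=0 → run D
t=36: queue=[D] q_used=1 → run D
t=37: (idle)
t=38: (idle)
t=39: (idle)
t=40: (idle)
t=41: (idle)
t=42: (idle)
t=43: (idle)

context switches = 21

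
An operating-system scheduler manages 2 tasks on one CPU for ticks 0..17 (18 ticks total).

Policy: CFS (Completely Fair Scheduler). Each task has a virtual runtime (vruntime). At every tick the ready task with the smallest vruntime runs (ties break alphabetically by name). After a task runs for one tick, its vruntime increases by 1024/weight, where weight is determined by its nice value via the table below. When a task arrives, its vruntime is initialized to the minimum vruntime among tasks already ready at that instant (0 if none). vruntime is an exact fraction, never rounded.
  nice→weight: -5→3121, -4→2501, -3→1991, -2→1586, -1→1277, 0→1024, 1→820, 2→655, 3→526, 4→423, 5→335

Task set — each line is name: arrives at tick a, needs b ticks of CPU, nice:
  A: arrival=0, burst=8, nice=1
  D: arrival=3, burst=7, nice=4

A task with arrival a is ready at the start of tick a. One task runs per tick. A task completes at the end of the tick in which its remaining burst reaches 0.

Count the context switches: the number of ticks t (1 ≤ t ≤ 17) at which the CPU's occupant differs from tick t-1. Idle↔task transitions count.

context switches = 8

t=0: vr[A=0] → run A
t=1: vr[A=256/205] → run A
t=2: vr[A=512/205] → run A
t=3: vr[A=768/205 D=768/205] → run A
t=4: vr[A=1024/205 D=768/205] → run D
t=5: vr[A=1024/205 D=534784/86715] → run A
t=6: vr[A=256/41 D=534784/86715] → run D
t=7: vr[A=256/41 D=744704/86715] → run A
t=8: vr[A=1536/205 D=744704/86715] → run A
t=9: vr[A=1792/205 D=744704/86715] → run D
t=10: vr[A=1792/205 D=318208/28905] → run A
t=11: vr[D=318208/28905] → run D
t=12: vr[D=1164544/86715] → run D
t=13: vr[D=1374464/86715] → run D
t=14: vr[D=528128/28905] → run D
t=15: (idle)
t=16: (idle)
t=17: (idle)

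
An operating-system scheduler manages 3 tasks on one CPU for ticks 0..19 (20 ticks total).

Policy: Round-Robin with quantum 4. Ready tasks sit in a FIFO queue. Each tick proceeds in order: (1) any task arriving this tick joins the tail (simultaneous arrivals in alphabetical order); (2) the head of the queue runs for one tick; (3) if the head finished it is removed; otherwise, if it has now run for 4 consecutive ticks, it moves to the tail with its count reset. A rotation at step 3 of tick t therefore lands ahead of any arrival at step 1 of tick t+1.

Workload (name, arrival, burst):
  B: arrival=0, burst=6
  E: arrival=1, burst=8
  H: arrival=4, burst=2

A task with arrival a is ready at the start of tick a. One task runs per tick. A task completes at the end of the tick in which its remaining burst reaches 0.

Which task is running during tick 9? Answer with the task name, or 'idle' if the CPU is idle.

t=0: queue=[B] q_used=0 → run B
t=1: queue=[B,E] q_used=1 → run B
t=2: queue=[B,E] q_used=2 → run B
t=3: queue=[B,E] q_used=3 → run B
t=4: queue=[E,B,H] q_used=0 → run E
t=5: queue=[E,B,H] q_used=1 → run E
t=6: queue=[E,B,H] q_used=2 → run E
t=7: queue=[E,B,H] q_used=3 → run E
t=8: queue=[B,H,E] q_used=0 → run B
t=9: queue=[B,H,E] q_used=1 → run B
t=10: queue=[H,E] q_used=0 → run H
t=11: queue=[H,E] q_used=1 → run H
t=12: queue=[E] q_used=0 → run E
t=13: queue=[E] q_used=1 → run E
t=14: queue=[E] q_used=2 → run E
t=15: queue=[E] q_used=3 → run E
t=16: (idle)
t=17: (idle)
t=18: (idle)
t=19: (idle)

running at tick 9 = B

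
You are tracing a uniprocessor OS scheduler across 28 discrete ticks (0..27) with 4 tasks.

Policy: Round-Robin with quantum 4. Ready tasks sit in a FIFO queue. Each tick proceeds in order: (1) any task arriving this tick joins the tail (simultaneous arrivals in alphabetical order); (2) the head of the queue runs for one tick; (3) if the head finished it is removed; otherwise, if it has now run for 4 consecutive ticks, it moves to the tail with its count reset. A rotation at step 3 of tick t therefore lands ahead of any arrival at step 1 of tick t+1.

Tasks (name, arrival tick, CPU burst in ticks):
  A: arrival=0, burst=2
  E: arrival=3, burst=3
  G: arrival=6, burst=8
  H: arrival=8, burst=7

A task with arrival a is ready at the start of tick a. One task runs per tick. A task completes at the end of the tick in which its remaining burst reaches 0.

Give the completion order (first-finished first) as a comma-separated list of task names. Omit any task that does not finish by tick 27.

completion order = A, E, G, H

t=0: queue=[A] q_used=0 → run A
t=1: queue=[A] q_used=1 → run A
t=2: (idle)
t=3: queue=[E] q_used=0 → run E
t=4: queue=[E] q_used=1 → run E
t=5: queue=[E] q_used=2 → run E
t=6: queue=[G] q_used=0 → run G
t=7: queue=[G] q_used=1 → run G
t=8: queue=[G,H] q_used=2 → run G
t=9: queue=[G,H] q_used=3 → run G
t=10: queue=[H,G] q_used=0 → run H
t=11: queue=[H,G] q_used=1 → run H
t=12: queue=[H,G] q_used=2 → run H
t=13: queue=[H,G] q_used=3 → run H
t=14: queue=[G,H] q_used=0 → run G
t=15: queue=[G,H] q_used=1 → run G
t=16: queue=[G,H] q_used=2 → run G
t=17: queue=[G,H] q_used=3 → run G
t=18: queue=[H] q_used=0 → run H
t=19: queue=[H] q_used=1 → run H
t=20: queue=[H] q_used=2 → run H
t=21: (idle)
t=22: (idle)
t=23: (idle)
t=24: (idle)
t=25: (idle)
t=26: (idle)
t=27: (idle)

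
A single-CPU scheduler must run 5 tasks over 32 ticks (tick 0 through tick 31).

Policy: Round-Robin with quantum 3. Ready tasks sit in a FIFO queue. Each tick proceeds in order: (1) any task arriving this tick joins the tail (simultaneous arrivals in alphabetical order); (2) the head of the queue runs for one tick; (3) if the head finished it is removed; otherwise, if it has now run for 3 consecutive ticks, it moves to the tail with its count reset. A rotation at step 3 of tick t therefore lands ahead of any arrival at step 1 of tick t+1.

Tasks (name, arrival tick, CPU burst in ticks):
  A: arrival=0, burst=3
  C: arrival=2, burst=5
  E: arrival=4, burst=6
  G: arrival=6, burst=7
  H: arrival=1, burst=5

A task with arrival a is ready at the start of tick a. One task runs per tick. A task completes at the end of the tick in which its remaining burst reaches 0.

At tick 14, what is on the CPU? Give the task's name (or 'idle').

running at tick 14 = G

t=0: queue=[A] q_used=0 → run A
t=1: queue=[A,H] q_used=1 → run A
t=2: queue=[A,H,C] q_used=2 → run A
t=3: queue=[H,C] q_used=0 → run H
t=4: queue=[H,C,E] q_used=1 → run H
t=5: queue=[H,C,E] q_used=2 → run H
t=6: queue=[C,E,H,G] q_used=0 → run C
t=7: queue=[C,E,H,G] q_used=1 → run C
t=8: queue=[C,E,H,G] q_used=2 → run C
t=9: queue=[E,H,G,C] q_used=0 → run E
t=10: queue=[E,H,G,C] q_used=1 → run E
t=11: queue=[E,H,G,C] q_used=2 → run E
t=12: queue=[H,G,C,E] q_used=0 → run H
t=13: queue=[H,G,C,E] q_used=1 → run H
t=14: queue=[G,C,E] q_used=0 → run G
t=15: queue=[G,C,E] q_used=1 → run G
t=16: queue=[G,C,E] q_used=2 → run G
t=17: queue=[C,E,G] q_used=0 → run C
t=18: queue=[C,E,G] q_used=1 → run C
t=19: queue=[E,G] q_used=0 → run E
t=20: queue=[E,G] q_used=1 → run E
t=21: queue=[E,G] q_used=2 → run E
t=22: queue=[G] q_used=0 → run G
t=23: queue=[G] q_used=1 → run G
t=24: queue=[G] q_used=2 → run G
t=25: queue=[G] q_used=0 → run G
t=26: (idle)
t=27: (idle)
t=28: (idle)
t=29: (idle)
t=30: (idle)
t=31: (idle)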